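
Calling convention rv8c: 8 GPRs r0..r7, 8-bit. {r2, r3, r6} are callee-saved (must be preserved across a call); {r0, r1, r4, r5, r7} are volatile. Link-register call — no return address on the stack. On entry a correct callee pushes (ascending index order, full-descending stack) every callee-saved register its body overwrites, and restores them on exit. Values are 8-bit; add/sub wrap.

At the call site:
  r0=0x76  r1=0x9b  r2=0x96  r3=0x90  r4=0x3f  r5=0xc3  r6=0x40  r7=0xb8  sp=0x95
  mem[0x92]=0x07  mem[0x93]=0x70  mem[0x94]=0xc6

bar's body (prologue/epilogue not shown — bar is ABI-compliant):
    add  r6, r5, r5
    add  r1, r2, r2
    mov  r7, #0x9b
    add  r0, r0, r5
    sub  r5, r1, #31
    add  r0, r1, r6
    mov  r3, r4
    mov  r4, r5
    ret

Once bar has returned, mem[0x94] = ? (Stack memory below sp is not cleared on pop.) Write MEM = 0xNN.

MEM = 0x90

prologue: push r3 → mem[0x94]=0x90, sp=0x94
prologue: push r6 → mem[0x93]=0x40, sp=0x93
body[0] add  r6, r5, r5 → r6=0x86
body[1] add  r1, r2, r2 → r1=0x2c
body[2] mov  r7, #0x9b → r7=0x9b
body[3] add  r0, r0, r5 → r0=0x39
body[4] sub  r5, r1, #31 → r5=0x0d
body[5] add  r0, r1, r6 → r0=0xb2
body[6] mov  r3, r4 → r3=0x3f
body[7] mov  r4, r5 → r4=0x0d
epilogue: pop r6=0x40, sp=0x94
epilogue: pop r3=0x90, sp=0x95
prologue pushed ['r3', 'r6'] at ['0x94', '0x93']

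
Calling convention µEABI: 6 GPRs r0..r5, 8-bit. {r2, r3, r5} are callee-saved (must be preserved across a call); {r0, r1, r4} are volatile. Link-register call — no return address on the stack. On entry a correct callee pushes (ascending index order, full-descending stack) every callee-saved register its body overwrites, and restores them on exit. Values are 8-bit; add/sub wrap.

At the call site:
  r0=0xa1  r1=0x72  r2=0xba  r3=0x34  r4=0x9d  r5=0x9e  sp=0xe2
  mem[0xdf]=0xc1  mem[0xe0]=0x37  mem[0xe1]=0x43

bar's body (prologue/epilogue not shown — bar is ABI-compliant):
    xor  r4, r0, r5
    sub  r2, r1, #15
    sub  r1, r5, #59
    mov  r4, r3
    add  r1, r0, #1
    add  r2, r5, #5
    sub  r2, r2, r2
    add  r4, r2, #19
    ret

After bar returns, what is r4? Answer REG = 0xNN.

prologue: push r2 -> mem[0xe1]=0xba, sp=0xe1
body[0] xor  r4, r0, r5 -> r4=0x3f
body[1] sub  r2, r1, #15 -> r2=0x63
body[2] sub  r1, r5, #59 -> r1=0x63
body[3] mov  r4, r3 -> r4=0x34
body[4] add  r1, r0, #1 -> r1=0xa2
body[5] add  r2, r5, #5 -> r2=0xa3
body[6] sub  r2, r2, r2 -> r2=0x00
body[7] add  r4, r2, #19 -> r4=0x13
epilogue: pop r2=0xba, sp=0xe2
r4 is caller-saved -> body value

REG = 0x13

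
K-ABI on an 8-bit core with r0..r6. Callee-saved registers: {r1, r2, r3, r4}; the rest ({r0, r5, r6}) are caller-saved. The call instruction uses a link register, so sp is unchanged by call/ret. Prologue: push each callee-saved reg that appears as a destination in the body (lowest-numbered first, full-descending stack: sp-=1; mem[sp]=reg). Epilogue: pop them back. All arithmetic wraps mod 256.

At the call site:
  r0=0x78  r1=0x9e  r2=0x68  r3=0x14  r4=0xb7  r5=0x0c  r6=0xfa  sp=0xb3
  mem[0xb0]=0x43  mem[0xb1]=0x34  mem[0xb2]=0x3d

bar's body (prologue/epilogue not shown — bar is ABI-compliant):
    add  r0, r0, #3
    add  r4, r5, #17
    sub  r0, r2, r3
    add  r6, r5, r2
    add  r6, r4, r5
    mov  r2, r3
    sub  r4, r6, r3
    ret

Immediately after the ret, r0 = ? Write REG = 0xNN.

prologue: push r2 -> mem[0xb2]=0x68, sp=0xb2
prologue: push r4 -> mem[0xb1]=0xb7, sp=0xb1
body[0] add  r0, r0, #3 -> r0=0x7b
body[1] add  r4, r5, #17 -> r4=0x1d
body[2] sub  r0, r2, r3 -> r0=0x54
body[3] add  r6, r5, r2 -> r6=0x74
body[4] add  r6, r4, r5 -> r6=0x29
body[5] mov  r2, r3 -> r2=0x14
body[6] sub  r4, r6, r3 -> r4=0x15
epilogue: pop r4=0xb7, sp=0xb2
epilogue: pop r2=0x68, sp=0xb3
r0 is caller-saved -> body value

REG = 0x54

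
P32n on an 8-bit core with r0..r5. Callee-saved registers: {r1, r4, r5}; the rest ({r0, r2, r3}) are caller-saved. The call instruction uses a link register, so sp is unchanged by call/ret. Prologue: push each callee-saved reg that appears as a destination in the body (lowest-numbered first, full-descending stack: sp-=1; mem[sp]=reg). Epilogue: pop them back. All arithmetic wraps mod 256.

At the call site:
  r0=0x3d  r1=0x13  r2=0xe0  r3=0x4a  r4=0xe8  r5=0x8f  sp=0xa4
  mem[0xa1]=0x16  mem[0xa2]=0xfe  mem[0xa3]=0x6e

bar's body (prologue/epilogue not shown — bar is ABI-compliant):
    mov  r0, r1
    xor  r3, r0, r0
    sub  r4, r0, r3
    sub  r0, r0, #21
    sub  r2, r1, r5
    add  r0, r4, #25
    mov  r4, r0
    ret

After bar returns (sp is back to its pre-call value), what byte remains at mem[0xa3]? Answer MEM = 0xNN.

prologue: push r4 → mem[0xa3]=0xe8, sp=0xa3
body[0] mov  r0, r1 → r0=0x13
body[1] xor  r3, r0, r0 → r3=0x00
body[2] sub  r4, r0, r3 → r4=0x13
body[3] sub  r0, r0, #21 → r0=0xfe
body[4] sub  r2, r1, r5 → r2=0x84
body[5] add  r0, r4, #25 → r0=0x2c
body[6] mov  r4, r0 → r4=0x2c
epilogue: pop r4=0xe8, sp=0xa4
prologue pushed ['r4'] at ['0xa3']

MEM = 0xe8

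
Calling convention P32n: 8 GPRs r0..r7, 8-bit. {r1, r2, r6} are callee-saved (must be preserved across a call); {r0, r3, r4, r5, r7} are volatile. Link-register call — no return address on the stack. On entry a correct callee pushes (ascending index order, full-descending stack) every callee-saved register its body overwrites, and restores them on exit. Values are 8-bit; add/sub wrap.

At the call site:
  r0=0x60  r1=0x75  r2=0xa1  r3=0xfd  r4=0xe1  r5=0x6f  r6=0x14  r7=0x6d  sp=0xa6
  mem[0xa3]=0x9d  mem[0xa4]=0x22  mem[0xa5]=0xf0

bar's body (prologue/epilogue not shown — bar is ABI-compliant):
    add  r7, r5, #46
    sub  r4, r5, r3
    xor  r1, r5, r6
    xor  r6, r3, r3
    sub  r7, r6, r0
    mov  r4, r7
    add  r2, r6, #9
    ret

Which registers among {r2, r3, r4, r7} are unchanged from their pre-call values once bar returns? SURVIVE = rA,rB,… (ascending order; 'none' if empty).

SURVIVE = r2,r3

prologue: push r1 → mem[0xa5]=0x75, sp=0xa5
prologue: push r2 → mem[0xa4]=0xa1, sp=0xa4
prologue: push r6 → mem[0xa3]=0x14, sp=0xa3
body[0] add  r7, r5, #46 → r7=0x9d
body[1] sub  r4, r5, r3 → r4=0x72
body[2] xor  r1, r5, r6 → r1=0x7b
body[3] xor  r6, r3, r3 → r6=0x00
body[4] sub  r7, r6, r0 → r7=0xa0
body[5] mov  r4, r7 → r4=0xa0
body[6] add  r2, r6, #9 → r2=0x09
epilogue: pop r6=0x14, sp=0xa4
epilogue: pop r2=0xa1, sp=0xa5
epilogue: pop r1=0x75, sp=0xa6
r2: callee-saved, written=True
r3: caller-saved, written=False
r4: caller-saved, written=True
r7: caller-saved, written=True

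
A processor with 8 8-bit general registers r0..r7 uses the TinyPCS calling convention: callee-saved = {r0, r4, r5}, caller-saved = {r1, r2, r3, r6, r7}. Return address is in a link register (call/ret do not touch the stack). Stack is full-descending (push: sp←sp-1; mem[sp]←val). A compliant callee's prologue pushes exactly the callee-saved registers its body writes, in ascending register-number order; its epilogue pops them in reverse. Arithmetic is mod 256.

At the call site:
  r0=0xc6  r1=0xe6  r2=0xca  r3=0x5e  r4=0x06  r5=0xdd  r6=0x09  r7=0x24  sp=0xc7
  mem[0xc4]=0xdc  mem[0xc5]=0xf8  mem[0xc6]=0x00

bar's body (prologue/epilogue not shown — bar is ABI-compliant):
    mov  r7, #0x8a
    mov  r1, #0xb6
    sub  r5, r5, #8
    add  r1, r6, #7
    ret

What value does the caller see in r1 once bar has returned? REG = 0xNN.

prologue: push r5 → mem[0xc6]=0xdd, sp=0xc6
body[0] mov  r7, #0x8a → r7=0x8a
body[1] mov  r1, #0xb6 → r1=0xb6
body[2] sub  r5, r5, #8 → r5=0xd5
body[3] add  r1, r6, #7 → r1=0x10
epilogue: pop r5=0xdd, sp=0xc7
r1 is caller-saved → body value

REG = 0x10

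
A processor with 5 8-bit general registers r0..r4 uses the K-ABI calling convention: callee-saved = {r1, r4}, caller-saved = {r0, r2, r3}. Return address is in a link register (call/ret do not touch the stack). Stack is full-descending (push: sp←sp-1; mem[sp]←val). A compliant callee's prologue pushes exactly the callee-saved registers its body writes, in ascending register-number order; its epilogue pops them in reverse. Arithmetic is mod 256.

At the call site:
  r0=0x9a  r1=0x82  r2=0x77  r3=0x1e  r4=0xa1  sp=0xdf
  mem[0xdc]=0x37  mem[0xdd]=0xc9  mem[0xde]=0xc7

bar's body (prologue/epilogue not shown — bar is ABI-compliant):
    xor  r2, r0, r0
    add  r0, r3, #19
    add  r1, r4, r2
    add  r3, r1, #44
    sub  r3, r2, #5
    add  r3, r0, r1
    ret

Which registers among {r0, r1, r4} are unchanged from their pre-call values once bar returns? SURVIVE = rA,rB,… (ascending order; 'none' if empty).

SURVIVE = r1,r4

prologue: push r1 → mem[0xde]=0x82, sp=0xde
body[0] xor  r2, r0, r0 → r2=0x00
body[1] add  r0, r3, #19 → r0=0x31
body[2] add  r1, r4, r2 → r1=0xa1
body[3] add  r3, r1, #44 → r3=0xcd
body[4] sub  r3, r2, #5 → r3=0xfb
body[5] add  r3, r0, r1 → r3=0xd2
epilogue: pop r1=0x82, sp=0xdf
r0: caller-saved, written=True
r1: callee-saved, written=True
r4: callee-saved, written=False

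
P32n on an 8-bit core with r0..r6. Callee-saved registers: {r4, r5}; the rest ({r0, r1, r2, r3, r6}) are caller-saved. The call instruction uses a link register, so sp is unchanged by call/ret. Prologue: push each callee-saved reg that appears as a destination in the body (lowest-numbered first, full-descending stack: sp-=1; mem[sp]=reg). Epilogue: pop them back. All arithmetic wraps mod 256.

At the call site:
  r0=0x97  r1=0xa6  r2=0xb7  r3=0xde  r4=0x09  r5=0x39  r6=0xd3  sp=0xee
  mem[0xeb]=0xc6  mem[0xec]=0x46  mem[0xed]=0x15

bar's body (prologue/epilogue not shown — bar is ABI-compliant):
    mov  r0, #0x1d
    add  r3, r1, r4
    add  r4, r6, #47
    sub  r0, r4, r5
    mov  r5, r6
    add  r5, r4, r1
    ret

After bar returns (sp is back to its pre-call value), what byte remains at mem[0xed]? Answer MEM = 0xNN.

prologue: push r4 → mem[0xed]=0x09, sp=0xed
prologue: push r5 → mem[0xec]=0x39, sp=0xec
body[0] mov  r0, #0x1d → r0=0x1d
body[1] add  r3, r1, r4 → r3=0xaf
body[2] add  r4, r6, #47 → r4=0x02
body[3] sub  r0, r4, r5 → r0=0xc9
body[4] mov  r5, r6 → r5=0xd3
body[5] add  r5, r4, r1 → r5=0xa8
epilogue: pop r5=0x39, sp=0xed
epilogue: pop r4=0x09, sp=0xee
prologue pushed ['r4', 'r5'] at ['0xed', '0xec']

MEM = 0x09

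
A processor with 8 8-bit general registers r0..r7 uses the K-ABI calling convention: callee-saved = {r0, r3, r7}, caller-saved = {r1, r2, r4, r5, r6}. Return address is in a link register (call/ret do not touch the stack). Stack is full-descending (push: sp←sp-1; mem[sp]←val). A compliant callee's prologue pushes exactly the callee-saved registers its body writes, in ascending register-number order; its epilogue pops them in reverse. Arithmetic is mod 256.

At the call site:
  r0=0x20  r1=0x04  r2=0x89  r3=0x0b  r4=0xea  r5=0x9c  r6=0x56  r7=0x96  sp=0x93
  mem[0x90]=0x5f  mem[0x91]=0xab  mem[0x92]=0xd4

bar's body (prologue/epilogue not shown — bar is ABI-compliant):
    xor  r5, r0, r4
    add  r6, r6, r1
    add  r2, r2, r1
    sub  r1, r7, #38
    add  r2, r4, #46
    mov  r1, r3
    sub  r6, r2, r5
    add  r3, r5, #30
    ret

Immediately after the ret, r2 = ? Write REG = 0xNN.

prologue: push r3 → mem[0x92]=0x0b, sp=0x92
body[0] xor  r5, r0, r4 → r5=0xca
body[1] add  r6, r6, r1 → r6=0x5a
body[2] add  r2, r2, r1 → r2=0x8d
body[3] sub  r1, r7, #38 → r1=0x70
body[4] add  r2, r4, #46 → r2=0x18
body[5] mov  r1, r3 → r1=0x0b
body[6] sub  r6, r2, r5 → r6=0x4e
body[7] add  r3, r5, #30 → r3=0xe8
epilogue: pop r3=0x0b, sp=0x93
r2 is caller-saved → body value

REG = 0x18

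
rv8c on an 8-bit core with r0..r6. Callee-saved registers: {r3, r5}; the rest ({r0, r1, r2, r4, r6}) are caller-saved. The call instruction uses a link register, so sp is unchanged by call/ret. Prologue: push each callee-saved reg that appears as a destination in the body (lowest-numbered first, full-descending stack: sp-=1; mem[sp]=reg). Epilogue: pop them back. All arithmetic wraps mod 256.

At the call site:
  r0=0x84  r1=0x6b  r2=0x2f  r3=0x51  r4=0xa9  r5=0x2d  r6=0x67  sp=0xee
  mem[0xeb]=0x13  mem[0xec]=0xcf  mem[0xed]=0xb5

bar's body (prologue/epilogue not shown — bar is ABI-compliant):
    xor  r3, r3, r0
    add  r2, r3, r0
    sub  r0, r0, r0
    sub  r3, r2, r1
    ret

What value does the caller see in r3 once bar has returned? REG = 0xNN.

REG = 0x51

prologue: push r3 -> mem[0xed]=0x51, sp=0xed
body[0] xor  r3, r3, r0 -> r3=0xd5
body[1] add  r2, r3, r0 -> r2=0x59
body[2] sub  r0, r0, r0 -> r0=0x00
body[3] sub  r3, r2, r1 -> r3=0xee
epilogue: pop r3=0x51, sp=0xee
r3 is callee-saved -> restored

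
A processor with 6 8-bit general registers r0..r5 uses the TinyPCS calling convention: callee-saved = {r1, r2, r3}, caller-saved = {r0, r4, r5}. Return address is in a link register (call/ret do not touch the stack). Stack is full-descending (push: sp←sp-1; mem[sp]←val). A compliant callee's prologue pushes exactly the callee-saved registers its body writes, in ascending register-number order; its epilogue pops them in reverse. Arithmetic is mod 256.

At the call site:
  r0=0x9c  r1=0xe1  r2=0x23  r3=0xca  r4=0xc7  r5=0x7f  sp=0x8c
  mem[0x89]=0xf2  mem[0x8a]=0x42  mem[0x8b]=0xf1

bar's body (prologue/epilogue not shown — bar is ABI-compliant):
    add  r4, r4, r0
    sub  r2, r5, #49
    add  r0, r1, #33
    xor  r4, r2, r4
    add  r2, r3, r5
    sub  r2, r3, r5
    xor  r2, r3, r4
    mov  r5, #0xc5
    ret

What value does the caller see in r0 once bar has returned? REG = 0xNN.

prologue: push r2 -> mem[0x8b]=0x23, sp=0x8b
body[0] add  r4, r4, r0 -> r4=0x63
body[1] sub  r2, r5, #49 -> r2=0x4e
body[2] add  r0, r1, #33 -> r0=0x02
body[3] xor  r4, r2, r4 -> r4=0x2d
body[4] add  r2, r3, r5 -> r2=0x49
body[5] sub  r2, r3, r5 -> r2=0x4b
body[6] xor  r2, r3, r4 -> r2=0xe7
body[7] mov  r5, #0xc5 -> r5=0xc5
epilogue: pop r2=0x23, sp=0x8c
r0 is caller-saved -> body value

REG = 0x02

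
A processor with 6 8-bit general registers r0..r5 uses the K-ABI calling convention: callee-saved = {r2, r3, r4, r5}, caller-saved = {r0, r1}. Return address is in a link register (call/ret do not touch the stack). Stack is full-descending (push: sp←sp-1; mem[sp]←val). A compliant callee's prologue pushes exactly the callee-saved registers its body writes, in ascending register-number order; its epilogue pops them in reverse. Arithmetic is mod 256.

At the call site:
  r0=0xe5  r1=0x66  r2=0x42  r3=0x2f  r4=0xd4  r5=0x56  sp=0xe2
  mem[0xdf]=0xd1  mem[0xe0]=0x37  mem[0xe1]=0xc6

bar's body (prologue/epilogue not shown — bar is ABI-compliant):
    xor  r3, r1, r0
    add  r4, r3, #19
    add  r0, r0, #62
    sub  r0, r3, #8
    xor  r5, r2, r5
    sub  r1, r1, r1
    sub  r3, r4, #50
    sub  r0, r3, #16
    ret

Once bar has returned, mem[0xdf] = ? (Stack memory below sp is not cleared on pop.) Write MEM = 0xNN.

prologue: push r3 → mem[0xe1]=0x2f, sp=0xe1
prologue: push r4 → mem[0xe0]=0xd4, sp=0xe0
prologue: push r5 → mem[0xdf]=0x56, sp=0xdf
body[0] xor  r3, r1, r0 → r3=0x83
body[1] add  r4, r3, #19 → r4=0x96
body[2] add  r0, r0, #62 → r0=0x23
body[3] sub  r0, r3, #8 → r0=0x7b
body[4] xor  r5, r2, r5 → r5=0x14
body[5] sub  r1, r1, r1 → r1=0x00
body[6] sub  r3, r4, #50 → r3=0x64
body[7] sub  r0, r3, #16 → r0=0x54
epilogue: pop r5=0x56, sp=0xe0
epilogue: pop r4=0xd4, sp=0xe1
epilogue: pop r3=0x2f, sp=0xe2
prologue pushed ['r3', 'r4', 'r5'] at ['0xe1', '0xe0', '0xdf']

MEM = 0x56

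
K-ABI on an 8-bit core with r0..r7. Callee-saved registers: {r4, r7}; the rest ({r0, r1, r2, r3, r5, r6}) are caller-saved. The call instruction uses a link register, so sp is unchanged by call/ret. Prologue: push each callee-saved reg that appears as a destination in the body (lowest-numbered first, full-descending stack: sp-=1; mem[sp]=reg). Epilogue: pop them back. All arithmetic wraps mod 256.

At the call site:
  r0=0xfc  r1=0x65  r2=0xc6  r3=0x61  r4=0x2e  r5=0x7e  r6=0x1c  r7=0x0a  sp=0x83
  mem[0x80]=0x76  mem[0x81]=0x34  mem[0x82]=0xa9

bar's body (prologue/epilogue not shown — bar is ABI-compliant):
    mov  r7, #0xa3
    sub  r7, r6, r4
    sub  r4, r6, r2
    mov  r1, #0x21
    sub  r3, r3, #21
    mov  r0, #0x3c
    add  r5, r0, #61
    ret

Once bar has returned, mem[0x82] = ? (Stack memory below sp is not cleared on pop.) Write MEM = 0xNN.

MEM = 0x2e

prologue: push r4 -> mem[0x82]=0x2e, sp=0x82
prologue: push r7 -> mem[0x81]=0x0a, sp=0x81
body[0] mov  r7, #0xa3 -> r7=0xa3
body[1] sub  r7, r6, r4 -> r7=0xee
body[2] sub  r4, r6, r2 -> r4=0x56
body[3] mov  r1, #0x21 -> r1=0x21
body[4] sub  r3, r3, #21 -> r3=0x4c
body[5] mov  r0, #0x3c -> r0=0x3c
body[6] add  r5, r0, #61 -> r5=0x79
epilogue: pop r7=0x0a, sp=0x82
epilogue: pop r4=0x2e, sp=0x83
prologue pushed ['r4', 'r7'] at ['0x82', '0x81']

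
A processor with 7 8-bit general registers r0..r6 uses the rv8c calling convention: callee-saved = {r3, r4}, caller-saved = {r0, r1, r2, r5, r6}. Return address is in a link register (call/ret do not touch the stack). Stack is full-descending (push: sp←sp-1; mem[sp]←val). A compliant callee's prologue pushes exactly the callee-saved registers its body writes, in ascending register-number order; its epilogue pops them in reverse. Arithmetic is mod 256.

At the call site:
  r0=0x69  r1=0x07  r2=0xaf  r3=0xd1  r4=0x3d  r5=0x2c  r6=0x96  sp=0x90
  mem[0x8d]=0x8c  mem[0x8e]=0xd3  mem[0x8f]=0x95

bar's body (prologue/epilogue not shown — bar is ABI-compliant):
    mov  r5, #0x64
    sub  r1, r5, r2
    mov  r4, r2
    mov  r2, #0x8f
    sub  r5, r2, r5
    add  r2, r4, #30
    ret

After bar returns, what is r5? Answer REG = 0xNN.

prologue: push r4 → mem[0x8f]=0x3d, sp=0x8f
body[0] mov  r5, #0x64 → r5=0x64
body[1] sub  r1, r5, r2 → r1=0xb5
body[2] mov  r4, r2 → r4=0xaf
body[3] mov  r2, #0x8f → r2=0x8f
body[4] sub  r5, r2, r5 → r5=0x2b
body[5] add  r2, r4, #30 → r2=0xcd
epilogue: pop r4=0x3d, sp=0x90
r5 is caller-saved → body value

REG = 0x2b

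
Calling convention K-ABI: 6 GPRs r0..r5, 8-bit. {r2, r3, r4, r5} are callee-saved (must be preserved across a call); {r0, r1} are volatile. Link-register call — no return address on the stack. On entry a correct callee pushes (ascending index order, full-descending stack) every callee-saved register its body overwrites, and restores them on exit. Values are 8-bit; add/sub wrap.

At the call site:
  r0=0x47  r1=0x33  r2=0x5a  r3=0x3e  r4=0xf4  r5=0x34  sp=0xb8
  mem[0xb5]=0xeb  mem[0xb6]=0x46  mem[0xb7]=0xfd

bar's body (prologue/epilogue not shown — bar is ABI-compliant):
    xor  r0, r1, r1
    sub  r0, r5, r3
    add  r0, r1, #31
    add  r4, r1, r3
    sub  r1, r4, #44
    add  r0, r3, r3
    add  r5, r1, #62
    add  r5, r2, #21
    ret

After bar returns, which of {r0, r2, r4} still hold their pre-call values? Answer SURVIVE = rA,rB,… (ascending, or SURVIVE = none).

prologue: push r4 → mem[0xb7]=0xf4, sp=0xb7
prologue: push r5 → mem[0xb6]=0x34, sp=0xb6
body[0] xor  r0, r1, r1 → r0=0x00
body[1] sub  r0, r5, r3 → r0=0xf6
body[2] add  r0, r1, #31 → r0=0x52
body[3] add  r4, r1, r3 → r4=0x71
body[4] sub  r1, r4, #44 → r1=0x45
body[5] add  r0, r3, r3 → r0=0x7c
body[6] add  r5, r1, #62 → r5=0x83
body[7] add  r5, r2, #21 → r5=0x6f
epilogue: pop r5=0x34, sp=0xb7
epilogue: pop r4=0xf4, sp=0xb8
r0: caller-saved, written=True
r2: callee-saved, written=False
r4: callee-saved, written=True

SURVIVE = r2,r4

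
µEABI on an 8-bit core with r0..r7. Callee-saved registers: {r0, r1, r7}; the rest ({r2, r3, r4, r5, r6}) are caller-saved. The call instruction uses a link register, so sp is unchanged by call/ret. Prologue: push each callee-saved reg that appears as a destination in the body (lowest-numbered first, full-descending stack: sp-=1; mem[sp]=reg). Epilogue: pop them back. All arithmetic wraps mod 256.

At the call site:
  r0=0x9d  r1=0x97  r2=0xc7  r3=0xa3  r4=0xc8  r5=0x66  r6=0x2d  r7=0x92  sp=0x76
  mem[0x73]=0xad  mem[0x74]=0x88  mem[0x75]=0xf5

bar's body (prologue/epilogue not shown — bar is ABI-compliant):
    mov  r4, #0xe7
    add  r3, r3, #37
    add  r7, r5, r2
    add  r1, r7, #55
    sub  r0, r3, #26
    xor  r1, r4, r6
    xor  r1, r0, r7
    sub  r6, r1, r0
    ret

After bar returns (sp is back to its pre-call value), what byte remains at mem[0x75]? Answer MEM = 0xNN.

prologue: push r0 -> mem[0x75]=0x9d, sp=0x75
prologue: push r1 -> mem[0x74]=0x97, sp=0x74
prologue: push r7 -> mem[0x73]=0x92, sp=0x73
body[0] mov  r4, #0xe7 -> r4=0xe7
body[1] add  r3, r3, #37 -> r3=0xc8
body[2] add  r7, r5, r2 -> r7=0x2d
body[3] add  r1, r7, #55 -> r1=0x64
body[4] sub  r0, r3, #26 -> r0=0xae
body[5] xor  r1, r4, r6 -> r1=0xca
body[6] xor  r1, r0, r7 -> r1=0x83
body[7] sub  r6, r1, r0 -> r6=0xd5
epilogue: pop r7=0x92, sp=0x74
epilogue: pop r1=0x97, sp=0x75
epilogue: pop r0=0x9d, sp=0x76
prologue pushed ['r0', 'r1', 'r7'] at ['0x75', '0x74', '0x73']

MEM = 0x9d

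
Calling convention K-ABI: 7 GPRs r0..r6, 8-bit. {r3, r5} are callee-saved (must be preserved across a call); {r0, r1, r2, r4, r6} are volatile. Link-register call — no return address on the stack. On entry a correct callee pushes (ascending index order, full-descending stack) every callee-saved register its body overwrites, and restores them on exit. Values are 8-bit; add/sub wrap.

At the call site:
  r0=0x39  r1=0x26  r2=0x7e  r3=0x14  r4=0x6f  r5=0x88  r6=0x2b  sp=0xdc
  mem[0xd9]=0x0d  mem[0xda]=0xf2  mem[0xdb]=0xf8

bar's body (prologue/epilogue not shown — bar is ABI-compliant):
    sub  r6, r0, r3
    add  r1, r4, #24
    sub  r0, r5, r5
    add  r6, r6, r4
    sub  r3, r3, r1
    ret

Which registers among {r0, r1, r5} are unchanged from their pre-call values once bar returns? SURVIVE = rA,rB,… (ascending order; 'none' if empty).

prologue: push r3 -> mem[0xdb]=0x14, sp=0xdb
body[0] sub  r6, r0, r3 -> r6=0x25
body[1] add  r1, r4, #24 -> r1=0x87
body[2] sub  r0, r5, r5 -> r0=0x00
body[3] add  r6, r6, r4 -> r6=0x94
body[4] sub  r3, r3, r1 -> r3=0x8d
epilogue: pop r3=0x14, sp=0xdc
r0: caller-saved, written=True
r1: caller-saved, written=True
r5: callee-saved, written=False

SURVIVE = r5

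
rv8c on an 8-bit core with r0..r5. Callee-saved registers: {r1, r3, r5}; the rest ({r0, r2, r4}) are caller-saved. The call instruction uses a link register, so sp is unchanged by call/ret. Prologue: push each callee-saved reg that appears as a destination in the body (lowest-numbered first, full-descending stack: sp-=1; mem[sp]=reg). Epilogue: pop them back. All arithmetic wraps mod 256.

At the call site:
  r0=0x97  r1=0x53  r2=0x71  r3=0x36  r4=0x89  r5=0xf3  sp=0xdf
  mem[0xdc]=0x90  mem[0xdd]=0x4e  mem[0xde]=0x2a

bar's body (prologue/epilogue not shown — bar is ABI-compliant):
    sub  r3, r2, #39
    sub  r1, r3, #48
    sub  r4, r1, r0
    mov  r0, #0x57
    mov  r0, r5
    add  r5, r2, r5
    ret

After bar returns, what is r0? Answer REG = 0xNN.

REG = 0xf3

prologue: push r1 → mem[0xde]=0x53, sp=0xde
prologue: push r3 → mem[0xdd]=0x36, sp=0xdd
prologue: push r5 → mem[0xdc]=0xf3, sp=0xdc
body[0] sub  r3, r2, #39 → r3=0x4a
body[1] sub  r1, r3, #48 → r1=0x1a
body[2] sub  r4, r1, r0 → r4=0x83
body[3] mov  r0, #0x57 → r0=0x57
body[4] mov  r0, r5 → r0=0xf3
body[5] add  r5, r2, r5 → r5=0x64
epilogue: pop r5=0xf3, sp=0xdd
epilogue: pop r3=0x36, sp=0xde
epilogue: pop r1=0x53, sp=0xdf
r0 is caller-saved → body value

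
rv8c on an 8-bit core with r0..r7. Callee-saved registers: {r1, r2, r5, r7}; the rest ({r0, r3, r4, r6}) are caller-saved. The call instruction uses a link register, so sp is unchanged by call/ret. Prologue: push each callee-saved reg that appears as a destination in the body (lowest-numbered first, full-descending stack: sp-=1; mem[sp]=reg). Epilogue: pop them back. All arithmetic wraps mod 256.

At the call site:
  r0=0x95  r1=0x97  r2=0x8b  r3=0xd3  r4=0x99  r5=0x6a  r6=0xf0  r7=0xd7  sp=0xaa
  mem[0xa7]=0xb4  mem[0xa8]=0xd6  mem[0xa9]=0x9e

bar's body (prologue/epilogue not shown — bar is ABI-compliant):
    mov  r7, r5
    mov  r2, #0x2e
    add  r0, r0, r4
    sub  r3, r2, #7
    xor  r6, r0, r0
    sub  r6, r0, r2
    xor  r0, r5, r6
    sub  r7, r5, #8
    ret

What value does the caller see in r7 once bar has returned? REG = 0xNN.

REG = 0xd7

prologue: push r2 -> mem[0xa9]=0x8b, sp=0xa9
prologue: push r7 -> mem[0xa8]=0xd7, sp=0xa8
body[0] mov  r7, r5 -> r7=0x6a
body[1] mov  r2, #0x2e -> r2=0x2e
body[2] add  r0, r0, r4 -> r0=0x2e
body[3] sub  r3, r2, #7 -> r3=0x27
body[4] xor  r6, r0, r0 -> r6=0x00
body[5] sub  r6, r0, r2 -> r6=0x00
body[6] xor  r0, r5, r6 -> r0=0x6a
body[7] sub  r7, r5, #8 -> r7=0x62
epilogue: pop r7=0xd7, sp=0xa9
epilogue: pop r2=0x8b, sp=0xaa
r7 is callee-saved -> restored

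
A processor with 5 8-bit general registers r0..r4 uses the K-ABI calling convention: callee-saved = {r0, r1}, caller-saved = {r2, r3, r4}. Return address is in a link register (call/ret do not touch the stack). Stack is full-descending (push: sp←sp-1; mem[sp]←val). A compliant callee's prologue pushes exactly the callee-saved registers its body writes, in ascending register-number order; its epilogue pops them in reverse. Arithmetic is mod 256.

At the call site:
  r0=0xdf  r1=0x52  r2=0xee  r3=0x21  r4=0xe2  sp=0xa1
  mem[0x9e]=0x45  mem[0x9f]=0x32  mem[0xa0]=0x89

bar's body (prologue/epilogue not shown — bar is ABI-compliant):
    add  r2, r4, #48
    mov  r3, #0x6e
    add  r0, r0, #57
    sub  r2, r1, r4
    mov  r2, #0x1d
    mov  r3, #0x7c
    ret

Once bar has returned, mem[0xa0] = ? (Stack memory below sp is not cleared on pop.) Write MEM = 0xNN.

prologue: push r0 -> mem[0xa0]=0xdf, sp=0xa0
body[0] add  r2, r4, #48 -> r2=0x12
body[1] mov  r3, #0x6e -> r3=0x6e
body[2] add  r0, r0, #57 -> r0=0x18
body[3] sub  r2, r1, r4 -> r2=0x70
body[4] mov  r2, #0x1d -> r2=0x1d
body[5] mov  r3, #0x7c -> r3=0x7c
epilogue: pop r0=0xdf, sp=0xa1
prologue pushed ['r0'] at ['0xa0']

MEM = 0xdf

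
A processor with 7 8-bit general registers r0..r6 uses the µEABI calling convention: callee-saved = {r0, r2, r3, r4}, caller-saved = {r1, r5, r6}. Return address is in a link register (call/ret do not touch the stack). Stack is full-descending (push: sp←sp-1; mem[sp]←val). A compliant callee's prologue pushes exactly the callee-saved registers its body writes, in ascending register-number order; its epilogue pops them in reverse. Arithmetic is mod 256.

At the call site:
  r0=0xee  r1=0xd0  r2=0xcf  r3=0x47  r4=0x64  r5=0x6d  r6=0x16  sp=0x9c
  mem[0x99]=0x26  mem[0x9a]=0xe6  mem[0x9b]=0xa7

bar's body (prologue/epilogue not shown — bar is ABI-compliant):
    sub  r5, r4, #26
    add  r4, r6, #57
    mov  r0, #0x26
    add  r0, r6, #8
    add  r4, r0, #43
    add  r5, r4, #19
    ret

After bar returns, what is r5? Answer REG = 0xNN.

REG = 0x5c

prologue: push r0 → mem[0x9b]=0xee, sp=0x9b
prologue: push r4 → mem[0x9a]=0x64, sp=0x9a
body[0] sub  r5, r4, #26 → r5=0x4a
body[1] add  r4, r6, #57 → r4=0x4f
body[2] mov  r0, #0x26 → r0=0x26
body[3] add  r0, r6, #8 → r0=0x1e
body[4] add  r4, r0, #43 → r4=0x49
body[5] add  r5, r4, #19 → r5=0x5c
epilogue: pop r4=0x64, sp=0x9b
epilogue: pop r0=0xee, sp=0x9c
r5 is caller-saved → body value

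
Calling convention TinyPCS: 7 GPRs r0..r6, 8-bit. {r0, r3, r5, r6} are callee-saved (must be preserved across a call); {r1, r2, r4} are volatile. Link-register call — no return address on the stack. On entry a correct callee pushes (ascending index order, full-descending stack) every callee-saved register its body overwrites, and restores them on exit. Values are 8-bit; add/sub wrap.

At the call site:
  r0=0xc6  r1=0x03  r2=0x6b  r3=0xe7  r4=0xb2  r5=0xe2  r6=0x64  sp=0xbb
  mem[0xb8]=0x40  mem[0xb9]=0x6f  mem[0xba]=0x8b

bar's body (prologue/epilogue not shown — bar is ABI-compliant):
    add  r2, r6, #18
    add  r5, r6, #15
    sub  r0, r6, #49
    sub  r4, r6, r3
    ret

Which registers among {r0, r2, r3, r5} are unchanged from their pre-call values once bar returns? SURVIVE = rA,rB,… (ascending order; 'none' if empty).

SURVIVE = r0,r3,r5

prologue: push r0 -> mem[0xba]=0xc6, sp=0xba
prologue: push r5 -> mem[0xb9]=0xe2, sp=0xb9
body[0] add  r2, r6, #18 -> r2=0x76
body[1] add  r5, r6, #15 -> r5=0x73
body[2] sub  r0, r6, #49 -> r0=0x33
body[3] sub  r4, r6, r3 -> r4=0x7d
epilogue: pop r5=0xe2, sp=0xba
epilogue: pop r0=0xc6, sp=0xbb
r0: callee-saved, written=True
r2: caller-saved, written=True
r3: callee-saved, written=False
r5: callee-saved, written=True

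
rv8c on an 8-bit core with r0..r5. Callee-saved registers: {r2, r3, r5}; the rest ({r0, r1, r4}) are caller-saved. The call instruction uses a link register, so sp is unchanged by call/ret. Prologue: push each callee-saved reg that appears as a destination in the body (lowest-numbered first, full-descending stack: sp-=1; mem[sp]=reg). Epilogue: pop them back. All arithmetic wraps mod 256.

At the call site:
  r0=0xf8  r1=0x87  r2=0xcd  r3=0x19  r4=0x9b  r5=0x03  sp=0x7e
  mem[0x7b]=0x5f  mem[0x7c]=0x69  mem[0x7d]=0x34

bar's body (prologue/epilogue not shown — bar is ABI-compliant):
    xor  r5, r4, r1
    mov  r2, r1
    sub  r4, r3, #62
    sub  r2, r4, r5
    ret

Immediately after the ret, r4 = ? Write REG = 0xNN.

REG = 0xdb

prologue: push r2 → mem[0x7d]=0xcd, sp=0x7d
prologue: push r5 → mem[0x7c]=0x03, sp=0x7c
body[0] xor  r5, r4, r1 → r5=0x1c
body[1] mov  r2, r1 → r2=0x87
body[2] sub  r4, r3, #62 → r4=0xdb
body[3] sub  r2, r4, r5 → r2=0xbf
epilogue: pop r5=0x03, sp=0x7d
epilogue: pop r2=0xcd, sp=0x7e
r4 is caller-saved → body value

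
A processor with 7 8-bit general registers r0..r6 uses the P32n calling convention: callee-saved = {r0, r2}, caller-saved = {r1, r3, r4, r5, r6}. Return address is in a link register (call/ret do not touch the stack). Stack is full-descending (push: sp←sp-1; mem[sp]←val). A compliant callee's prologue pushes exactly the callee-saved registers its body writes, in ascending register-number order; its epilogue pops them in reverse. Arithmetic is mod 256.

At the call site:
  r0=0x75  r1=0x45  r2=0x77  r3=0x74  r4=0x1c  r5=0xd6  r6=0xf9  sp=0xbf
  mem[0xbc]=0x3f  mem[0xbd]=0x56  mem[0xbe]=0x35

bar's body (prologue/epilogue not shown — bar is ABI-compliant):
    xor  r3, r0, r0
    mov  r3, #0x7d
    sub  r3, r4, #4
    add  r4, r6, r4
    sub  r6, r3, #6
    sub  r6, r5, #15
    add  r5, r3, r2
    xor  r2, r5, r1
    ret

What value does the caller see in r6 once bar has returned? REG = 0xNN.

prologue: push r2 → mem[0xbe]=0x77, sp=0xbe
body[0] xor  r3, r0, r0 → r3=0x00
body[1] mov  r3, #0x7d → r3=0x7d
body[2] sub  r3, r4, #4 → r3=0x18
body[3] add  r4, r6, r4 → r4=0x15
body[4] sub  r6, r3, #6 → r6=0x12
body[5] sub  r6, r5, #15 → r6=0xc7
body[6] add  r5, r3, r2 → r5=0x8f
body[7] xor  r2, r5, r1 → r2=0xca
epilogue: pop r2=0x77, sp=0xbf
r6 is caller-saved → body value

REG = 0xc7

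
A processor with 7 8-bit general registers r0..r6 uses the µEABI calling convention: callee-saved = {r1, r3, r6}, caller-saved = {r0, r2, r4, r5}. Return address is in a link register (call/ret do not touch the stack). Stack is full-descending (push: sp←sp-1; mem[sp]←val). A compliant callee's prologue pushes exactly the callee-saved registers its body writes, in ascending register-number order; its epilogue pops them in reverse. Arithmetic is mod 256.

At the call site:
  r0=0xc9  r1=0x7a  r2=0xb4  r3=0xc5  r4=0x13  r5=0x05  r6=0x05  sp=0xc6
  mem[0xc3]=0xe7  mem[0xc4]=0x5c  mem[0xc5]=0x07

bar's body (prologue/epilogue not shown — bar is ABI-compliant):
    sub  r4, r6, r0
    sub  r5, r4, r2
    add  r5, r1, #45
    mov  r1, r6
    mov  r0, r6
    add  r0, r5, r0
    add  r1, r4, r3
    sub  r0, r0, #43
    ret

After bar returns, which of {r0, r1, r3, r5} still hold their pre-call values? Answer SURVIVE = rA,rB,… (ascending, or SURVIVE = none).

SURVIVE = r1,r3

prologue: push r1 -> mem[0xc5]=0x7a, sp=0xc5
body[0] sub  r4, r6, r0 -> r4=0x3c
body[1] sub  r5, r4, r2 -> r5=0x88
body[2] add  r5, r1, #45 -> r5=0xa7
body[3] mov  r1, r6 -> r1=0x05
body[4] mov  r0, r6 -> r0=0x05
body[5] add  r0, r5, r0 -> r0=0xac
body[6] add  r1, r4, r3 -> r1=0x01
body[7] sub  r0, r0, #43 -> r0=0x81
epilogue: pop r1=0x7a, sp=0xc6
r0: caller-saved, written=True
r1: callee-saved, written=True
r3: callee-saved, written=False
r5: caller-saved, written=True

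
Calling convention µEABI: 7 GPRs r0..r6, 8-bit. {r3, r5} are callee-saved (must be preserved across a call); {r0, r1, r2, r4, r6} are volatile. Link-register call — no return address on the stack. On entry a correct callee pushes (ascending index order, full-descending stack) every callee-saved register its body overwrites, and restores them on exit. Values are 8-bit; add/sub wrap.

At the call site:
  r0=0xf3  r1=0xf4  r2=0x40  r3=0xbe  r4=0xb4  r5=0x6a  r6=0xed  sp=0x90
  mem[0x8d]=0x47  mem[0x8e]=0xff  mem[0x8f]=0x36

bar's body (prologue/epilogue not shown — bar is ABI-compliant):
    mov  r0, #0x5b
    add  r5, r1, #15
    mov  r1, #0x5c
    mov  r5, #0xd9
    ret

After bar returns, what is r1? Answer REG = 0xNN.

REG = 0x5c

prologue: push r5 -> mem[0x8f]=0x6a, sp=0x8f
body[0] mov  r0, #0x5b -> r0=0x5b
body[1] add  r5, r1, #15 -> r5=0x03
body[2] mov  r1, #0x5c -> r1=0x5c
body[3] mov  r5, #0xd9 -> r5=0xd9
epilogue: pop r5=0x6a, sp=0x90
r1 is caller-saved -> body value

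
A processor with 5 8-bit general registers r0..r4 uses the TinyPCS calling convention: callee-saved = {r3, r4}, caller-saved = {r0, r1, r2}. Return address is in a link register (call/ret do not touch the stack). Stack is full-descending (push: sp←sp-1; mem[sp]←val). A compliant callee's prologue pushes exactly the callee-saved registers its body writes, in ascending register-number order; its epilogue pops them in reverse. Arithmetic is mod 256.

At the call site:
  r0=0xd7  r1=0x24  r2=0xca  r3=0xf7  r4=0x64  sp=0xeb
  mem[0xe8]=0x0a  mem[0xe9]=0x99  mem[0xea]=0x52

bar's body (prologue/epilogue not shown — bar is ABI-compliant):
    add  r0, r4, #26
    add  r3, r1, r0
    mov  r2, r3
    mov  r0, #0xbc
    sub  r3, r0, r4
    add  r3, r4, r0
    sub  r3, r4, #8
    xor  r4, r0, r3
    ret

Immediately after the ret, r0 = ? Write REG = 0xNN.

REG = 0xbc

prologue: push r3 -> mem[0xea]=0xf7, sp=0xea
prologue: push r4 -> mem[0xe9]=0x64, sp=0xe9
body[0] add  r0, r4, #26 -> r0=0x7e
body[1] add  r3, r1, r0 -> r3=0xa2
body[2] mov  r2, r3 -> r2=0xa2
body[3] mov  r0, #0xbc -> r0=0xbc
body[4] sub  r3, r0, r4 -> r3=0x58
body[5] add  r3, r4, r0 -> r3=0x20
body[6] sub  r3, r4, #8 -> r3=0x5c
body[7] xor  r4, r0, r3 -> r4=0xe0
epilogue: pop r4=0x64, sp=0xea
epilogue: pop r3=0xf7, sp=0xeb
r0 is caller-saved -> body value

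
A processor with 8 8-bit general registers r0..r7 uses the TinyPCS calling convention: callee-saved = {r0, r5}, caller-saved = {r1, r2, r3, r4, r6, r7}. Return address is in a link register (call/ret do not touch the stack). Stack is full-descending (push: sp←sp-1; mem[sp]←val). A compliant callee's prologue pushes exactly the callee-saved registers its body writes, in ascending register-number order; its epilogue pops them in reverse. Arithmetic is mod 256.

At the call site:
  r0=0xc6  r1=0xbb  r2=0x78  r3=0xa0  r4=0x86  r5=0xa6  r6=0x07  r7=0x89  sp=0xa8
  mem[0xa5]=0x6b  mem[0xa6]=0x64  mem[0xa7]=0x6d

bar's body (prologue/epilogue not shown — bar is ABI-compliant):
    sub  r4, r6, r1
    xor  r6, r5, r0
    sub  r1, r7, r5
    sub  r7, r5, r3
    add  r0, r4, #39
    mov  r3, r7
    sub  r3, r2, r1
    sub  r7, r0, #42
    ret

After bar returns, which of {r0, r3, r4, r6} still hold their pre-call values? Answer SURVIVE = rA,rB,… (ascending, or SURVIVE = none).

SURVIVE = r0

prologue: push r0 -> mem[0xa7]=0xc6, sp=0xa7
body[0] sub  r4, r6, r1 -> r4=0x4c
body[1] xor  r6, r5, r0 -> r6=0x60
body[2] sub  r1, r7, r5 -> r1=0xe3
body[3] sub  r7, r5, r3 -> r7=0x06
body[4] add  r0, r4, #39 -> r0=0x73
body[5] mov  r3, r7 -> r3=0x06
body[6] sub  r3, r2, r1 -> r3=0x95
body[7] sub  r7, r0, #42 -> r7=0x49
epilogue: pop r0=0xc6, sp=0xa8
r0: callee-saved, written=True
r3: caller-saved, written=True
r4: caller-saved, written=True
r6: caller-saved, written=True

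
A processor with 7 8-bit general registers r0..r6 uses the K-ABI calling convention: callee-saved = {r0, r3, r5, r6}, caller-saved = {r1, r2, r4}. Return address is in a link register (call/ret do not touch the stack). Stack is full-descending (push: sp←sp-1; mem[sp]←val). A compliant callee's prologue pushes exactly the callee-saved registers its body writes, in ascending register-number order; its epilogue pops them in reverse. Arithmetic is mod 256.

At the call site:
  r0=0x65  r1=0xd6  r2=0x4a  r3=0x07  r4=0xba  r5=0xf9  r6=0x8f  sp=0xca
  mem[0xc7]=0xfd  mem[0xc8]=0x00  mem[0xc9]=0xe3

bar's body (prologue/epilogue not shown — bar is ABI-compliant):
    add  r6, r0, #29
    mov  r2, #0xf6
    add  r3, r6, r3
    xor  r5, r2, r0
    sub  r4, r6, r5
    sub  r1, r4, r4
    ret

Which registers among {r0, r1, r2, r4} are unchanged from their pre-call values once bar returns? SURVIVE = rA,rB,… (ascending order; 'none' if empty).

prologue: push r3 -> mem[0xc9]=0x07, sp=0xc9
prologue: push r5 -> mem[0xc8]=0xf9, sp=0xc8
prologue: push r6 -> mem[0xc7]=0x8f, sp=0xc7
body[0] add  r6, r0, #29 -> r6=0x82
body[1] mov  r2, #0xf6 -> r2=0xf6
body[2] add  r3, r6, r3 -> r3=0x89
body[3] xor  r5, r2, r0 -> r5=0x93
body[4] sub  r4, r6, r5 -> r4=0xef
body[5] sub  r1, r4, r4 -> r1=0x00
epilogue: pop r6=0x8f, sp=0xc8
epilogue: pop r5=0xf9, sp=0xc9
epilogue: pop r3=0x07, sp=0xca
r0: callee-saved, written=False
r1: caller-saved, written=True
r2: caller-saved, written=True
r4: caller-saved, written=True

SURVIVE = r0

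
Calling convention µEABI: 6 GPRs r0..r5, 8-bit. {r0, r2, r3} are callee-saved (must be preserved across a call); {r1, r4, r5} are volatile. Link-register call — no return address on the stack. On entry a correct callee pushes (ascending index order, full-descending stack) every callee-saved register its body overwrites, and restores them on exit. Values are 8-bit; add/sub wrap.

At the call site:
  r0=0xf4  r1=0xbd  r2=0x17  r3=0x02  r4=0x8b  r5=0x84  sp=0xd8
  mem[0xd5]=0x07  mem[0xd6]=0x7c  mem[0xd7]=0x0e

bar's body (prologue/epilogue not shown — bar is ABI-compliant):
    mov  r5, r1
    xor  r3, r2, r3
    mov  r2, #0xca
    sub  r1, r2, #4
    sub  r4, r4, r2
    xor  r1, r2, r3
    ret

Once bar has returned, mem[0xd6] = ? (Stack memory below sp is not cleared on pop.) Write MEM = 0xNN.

prologue: push r2 → mem[0xd7]=0x17, sp=0xd7
prologue: push r3 → mem[0xd6]=0x02, sp=0xd6
body[0] mov  r5, r1 → r5=0xbd
body[1] xor  r3, r2, r3 → r3=0x15
body[2] mov  r2, #0xca → r2=0xca
body[3] sub  r1, r2, #4 → r1=0xc6
body[4] sub  r4, r4, r2 → r4=0xc1
body[5] xor  r1, r2, r3 → r1=0xdf
epilogue: pop r3=0x02, sp=0xd7
epilogue: pop r2=0x17, sp=0xd8
prologue pushed ['r2', 'r3'] at ['0xd7', '0xd6']

MEM = 0x02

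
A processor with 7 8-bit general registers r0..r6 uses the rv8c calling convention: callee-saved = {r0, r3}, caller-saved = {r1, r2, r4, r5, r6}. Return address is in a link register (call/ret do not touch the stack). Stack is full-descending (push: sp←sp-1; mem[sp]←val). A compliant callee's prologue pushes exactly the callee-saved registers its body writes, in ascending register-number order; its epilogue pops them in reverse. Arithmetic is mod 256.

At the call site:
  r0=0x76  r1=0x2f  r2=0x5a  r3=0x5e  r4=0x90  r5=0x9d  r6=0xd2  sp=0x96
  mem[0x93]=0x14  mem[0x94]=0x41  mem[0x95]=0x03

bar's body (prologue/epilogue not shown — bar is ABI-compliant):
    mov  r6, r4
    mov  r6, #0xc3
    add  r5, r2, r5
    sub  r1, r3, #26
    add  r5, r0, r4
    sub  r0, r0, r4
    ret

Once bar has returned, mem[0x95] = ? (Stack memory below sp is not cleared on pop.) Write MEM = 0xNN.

prologue: push r0 → mem[0x95]=0x76, sp=0x95
body[0] mov  r6, r4 → r6=0x90
body[1] mov  r6, #0xc3 → r6=0xc3
body[2] add  r5, r2, r5 → r5=0xf7
body[3] sub  r1, r3, #26 → r1=0x44
body[4] add  r5, r0, r4 → r5=0x06
body[5] sub  r0, r0, r4 → r0=0xe6
epilogue: pop r0=0x76, sp=0x96
prologue pushed ['r0'] at ['0x95']

MEM = 0x76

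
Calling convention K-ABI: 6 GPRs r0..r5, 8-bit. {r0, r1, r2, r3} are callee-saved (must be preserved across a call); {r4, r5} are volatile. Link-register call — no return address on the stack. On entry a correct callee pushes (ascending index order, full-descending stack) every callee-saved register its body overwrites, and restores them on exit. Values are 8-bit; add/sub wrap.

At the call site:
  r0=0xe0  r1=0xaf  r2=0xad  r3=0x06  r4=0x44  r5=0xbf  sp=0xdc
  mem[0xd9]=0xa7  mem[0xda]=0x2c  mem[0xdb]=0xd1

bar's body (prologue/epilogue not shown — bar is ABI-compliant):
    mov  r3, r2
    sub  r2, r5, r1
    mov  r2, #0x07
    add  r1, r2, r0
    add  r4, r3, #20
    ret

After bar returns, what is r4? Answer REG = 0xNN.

prologue: push r1 -> mem[0xdb]=0xaf, sp=0xdb
prologue: push r2 -> mem[0xda]=0xad, sp=0xda
prologue: push r3 -> mem[0xd9]=0x06, sp=0xd9
body[0] mov  r3, r2 -> r3=0xad
body[1] sub  r2, r5, r1 -> r2=0x10
body[2] mov  r2, #0x07 -> r2=0x07
body[3] add  r1, r2, r0 -> r1=0xe7
body[4] add  r4, r3, #20 -> r4=0xc1
epilogue: pop r3=0x06, sp=0xda
epilogue: pop r2=0xad, sp=0xdb
epilogue: pop r1=0xaf, sp=0xdc
r4 is caller-saved -> body value

REG = 0xc1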